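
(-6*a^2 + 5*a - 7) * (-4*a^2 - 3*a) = 24*a^4 - 2*a^3 + 13*a^2 + 21*a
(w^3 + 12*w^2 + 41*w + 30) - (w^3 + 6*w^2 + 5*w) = 6*w^2 + 36*w + 30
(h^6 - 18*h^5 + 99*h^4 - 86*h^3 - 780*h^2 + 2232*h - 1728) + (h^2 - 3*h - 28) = h^6 - 18*h^5 + 99*h^4 - 86*h^3 - 779*h^2 + 2229*h - 1756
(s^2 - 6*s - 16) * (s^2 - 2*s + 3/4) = s^4 - 8*s^3 - 13*s^2/4 + 55*s/2 - 12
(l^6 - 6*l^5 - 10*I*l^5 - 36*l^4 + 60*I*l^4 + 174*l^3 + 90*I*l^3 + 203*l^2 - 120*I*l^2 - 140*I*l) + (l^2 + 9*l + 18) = l^6 - 6*l^5 - 10*I*l^5 - 36*l^4 + 60*I*l^4 + 174*l^3 + 90*I*l^3 + 204*l^2 - 120*I*l^2 + 9*l - 140*I*l + 18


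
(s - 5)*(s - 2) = s^2 - 7*s + 10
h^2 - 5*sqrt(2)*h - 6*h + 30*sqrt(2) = (h - 6)*(h - 5*sqrt(2))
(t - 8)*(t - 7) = t^2 - 15*t + 56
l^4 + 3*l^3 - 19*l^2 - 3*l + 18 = (l - 3)*(l - 1)*(l + 1)*(l + 6)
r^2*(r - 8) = r^3 - 8*r^2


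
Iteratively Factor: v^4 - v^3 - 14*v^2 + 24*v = (v)*(v^3 - v^2 - 14*v + 24) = v*(v - 3)*(v^2 + 2*v - 8) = v*(v - 3)*(v + 4)*(v - 2)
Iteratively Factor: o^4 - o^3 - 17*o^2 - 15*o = (o - 5)*(o^3 + 4*o^2 + 3*o) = (o - 5)*(o + 1)*(o^2 + 3*o) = (o - 5)*(o + 1)*(o + 3)*(o)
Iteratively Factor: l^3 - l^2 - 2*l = (l + 1)*(l^2 - 2*l) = (l - 2)*(l + 1)*(l)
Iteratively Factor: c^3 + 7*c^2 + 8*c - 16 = (c + 4)*(c^2 + 3*c - 4) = (c + 4)^2*(c - 1)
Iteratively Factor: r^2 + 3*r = (r + 3)*(r)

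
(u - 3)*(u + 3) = u^2 - 9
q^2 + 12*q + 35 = (q + 5)*(q + 7)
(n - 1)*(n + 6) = n^2 + 5*n - 6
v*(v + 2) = v^2 + 2*v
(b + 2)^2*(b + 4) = b^3 + 8*b^2 + 20*b + 16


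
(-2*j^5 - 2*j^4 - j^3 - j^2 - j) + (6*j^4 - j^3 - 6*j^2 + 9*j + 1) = -2*j^5 + 4*j^4 - 2*j^3 - 7*j^2 + 8*j + 1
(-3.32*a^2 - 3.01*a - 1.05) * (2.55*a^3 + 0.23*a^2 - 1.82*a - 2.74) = -8.466*a^5 - 8.4391*a^4 + 2.6726*a^3 + 14.3335*a^2 + 10.1584*a + 2.877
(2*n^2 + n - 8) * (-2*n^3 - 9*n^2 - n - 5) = -4*n^5 - 20*n^4 + 5*n^3 + 61*n^2 + 3*n + 40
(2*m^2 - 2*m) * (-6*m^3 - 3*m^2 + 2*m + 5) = -12*m^5 + 6*m^4 + 10*m^3 + 6*m^2 - 10*m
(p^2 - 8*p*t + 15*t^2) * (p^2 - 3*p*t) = p^4 - 11*p^3*t + 39*p^2*t^2 - 45*p*t^3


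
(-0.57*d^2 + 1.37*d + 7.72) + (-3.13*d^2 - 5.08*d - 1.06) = -3.7*d^2 - 3.71*d + 6.66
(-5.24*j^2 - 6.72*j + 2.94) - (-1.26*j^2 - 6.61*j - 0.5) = -3.98*j^2 - 0.109999999999999*j + 3.44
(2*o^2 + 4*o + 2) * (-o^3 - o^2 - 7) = -2*o^5 - 6*o^4 - 6*o^3 - 16*o^2 - 28*o - 14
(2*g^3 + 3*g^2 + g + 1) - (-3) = 2*g^3 + 3*g^2 + g + 4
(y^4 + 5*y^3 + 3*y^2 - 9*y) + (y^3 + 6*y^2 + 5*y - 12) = y^4 + 6*y^3 + 9*y^2 - 4*y - 12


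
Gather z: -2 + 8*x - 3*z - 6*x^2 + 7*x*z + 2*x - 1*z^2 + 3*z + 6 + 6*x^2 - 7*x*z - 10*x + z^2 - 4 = 0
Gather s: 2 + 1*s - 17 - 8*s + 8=-7*s - 7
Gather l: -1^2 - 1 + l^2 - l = l^2 - l - 2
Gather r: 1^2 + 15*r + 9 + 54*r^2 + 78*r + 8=54*r^2 + 93*r + 18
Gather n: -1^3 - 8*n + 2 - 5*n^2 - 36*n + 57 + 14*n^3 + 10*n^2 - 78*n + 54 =14*n^3 + 5*n^2 - 122*n + 112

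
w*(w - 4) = w^2 - 4*w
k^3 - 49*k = k*(k - 7)*(k + 7)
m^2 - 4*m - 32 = (m - 8)*(m + 4)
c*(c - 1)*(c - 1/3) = c^3 - 4*c^2/3 + c/3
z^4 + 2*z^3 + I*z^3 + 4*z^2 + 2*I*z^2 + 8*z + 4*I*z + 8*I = (z + 2)*(z - 2*I)*(z + I)*(z + 2*I)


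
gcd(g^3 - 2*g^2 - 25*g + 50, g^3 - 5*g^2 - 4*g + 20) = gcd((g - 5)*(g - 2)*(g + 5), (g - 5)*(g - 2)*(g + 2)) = g^2 - 7*g + 10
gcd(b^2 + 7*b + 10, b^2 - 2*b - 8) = b + 2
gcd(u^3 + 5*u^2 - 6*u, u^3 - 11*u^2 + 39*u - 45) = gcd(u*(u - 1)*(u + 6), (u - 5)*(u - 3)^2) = 1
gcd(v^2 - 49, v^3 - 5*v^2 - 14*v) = v - 7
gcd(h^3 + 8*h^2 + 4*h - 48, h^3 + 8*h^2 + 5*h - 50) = h - 2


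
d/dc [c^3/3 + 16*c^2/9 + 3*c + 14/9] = c^2 + 32*c/9 + 3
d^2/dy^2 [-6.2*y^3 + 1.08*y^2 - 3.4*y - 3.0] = 2.16 - 37.2*y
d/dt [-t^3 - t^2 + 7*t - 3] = -3*t^2 - 2*t + 7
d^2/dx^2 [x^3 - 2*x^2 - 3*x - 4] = 6*x - 4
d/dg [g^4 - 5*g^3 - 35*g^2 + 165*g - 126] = 4*g^3 - 15*g^2 - 70*g + 165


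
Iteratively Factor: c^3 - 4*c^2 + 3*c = (c)*(c^2 - 4*c + 3) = c*(c - 3)*(c - 1)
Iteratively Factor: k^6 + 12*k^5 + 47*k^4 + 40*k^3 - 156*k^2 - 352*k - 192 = (k + 1)*(k^5 + 11*k^4 + 36*k^3 + 4*k^2 - 160*k - 192) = (k + 1)*(k + 4)*(k^4 + 7*k^3 + 8*k^2 - 28*k - 48) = (k + 1)*(k + 3)*(k + 4)*(k^3 + 4*k^2 - 4*k - 16) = (k - 2)*(k + 1)*(k + 3)*(k + 4)*(k^2 + 6*k + 8) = (k - 2)*(k + 1)*(k + 3)*(k + 4)^2*(k + 2)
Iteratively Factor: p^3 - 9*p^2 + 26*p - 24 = (p - 3)*(p^2 - 6*p + 8) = (p - 4)*(p - 3)*(p - 2)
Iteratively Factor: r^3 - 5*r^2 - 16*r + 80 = (r - 4)*(r^2 - r - 20) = (r - 5)*(r - 4)*(r + 4)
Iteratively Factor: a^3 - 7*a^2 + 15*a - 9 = (a - 1)*(a^2 - 6*a + 9) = (a - 3)*(a - 1)*(a - 3)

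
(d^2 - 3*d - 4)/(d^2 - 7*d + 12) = (d + 1)/(d - 3)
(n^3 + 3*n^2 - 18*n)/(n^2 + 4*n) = (n^2 + 3*n - 18)/(n + 4)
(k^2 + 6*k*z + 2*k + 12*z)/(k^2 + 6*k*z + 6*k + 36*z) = (k + 2)/(k + 6)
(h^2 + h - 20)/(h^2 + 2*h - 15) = (h - 4)/(h - 3)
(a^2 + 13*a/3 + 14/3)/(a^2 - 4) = (a + 7/3)/(a - 2)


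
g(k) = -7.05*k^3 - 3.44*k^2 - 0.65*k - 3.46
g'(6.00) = -803.33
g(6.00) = -1654.00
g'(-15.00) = -4656.20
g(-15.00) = 23026.04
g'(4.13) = -389.82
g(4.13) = -561.46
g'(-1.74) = -52.71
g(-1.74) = 24.40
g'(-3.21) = -196.50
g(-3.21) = 196.37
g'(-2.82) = -149.44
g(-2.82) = 129.12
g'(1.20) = -39.36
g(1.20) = -21.38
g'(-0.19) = -0.11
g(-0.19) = -3.41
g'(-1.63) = -45.63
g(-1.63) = 18.99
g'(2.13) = -111.26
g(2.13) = -88.58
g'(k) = -21.15*k^2 - 6.88*k - 0.65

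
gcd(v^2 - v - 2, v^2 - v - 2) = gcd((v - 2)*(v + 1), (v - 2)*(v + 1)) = v^2 - v - 2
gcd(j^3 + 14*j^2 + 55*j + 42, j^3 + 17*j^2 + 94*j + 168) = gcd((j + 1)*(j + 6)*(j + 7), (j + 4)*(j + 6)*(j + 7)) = j^2 + 13*j + 42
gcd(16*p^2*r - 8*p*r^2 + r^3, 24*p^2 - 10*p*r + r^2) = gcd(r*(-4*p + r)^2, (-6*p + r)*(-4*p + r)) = 4*p - r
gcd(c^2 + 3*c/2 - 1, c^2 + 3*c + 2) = c + 2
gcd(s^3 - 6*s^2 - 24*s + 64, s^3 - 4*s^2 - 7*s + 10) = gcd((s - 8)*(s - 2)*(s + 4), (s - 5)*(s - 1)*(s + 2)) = 1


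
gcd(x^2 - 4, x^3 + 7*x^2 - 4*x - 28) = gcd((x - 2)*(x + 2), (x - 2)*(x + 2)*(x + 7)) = x^2 - 4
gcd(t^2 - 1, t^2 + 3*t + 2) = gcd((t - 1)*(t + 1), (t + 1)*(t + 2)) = t + 1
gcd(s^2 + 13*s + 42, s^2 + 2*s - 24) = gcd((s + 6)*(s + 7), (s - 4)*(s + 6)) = s + 6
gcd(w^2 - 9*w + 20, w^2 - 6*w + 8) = w - 4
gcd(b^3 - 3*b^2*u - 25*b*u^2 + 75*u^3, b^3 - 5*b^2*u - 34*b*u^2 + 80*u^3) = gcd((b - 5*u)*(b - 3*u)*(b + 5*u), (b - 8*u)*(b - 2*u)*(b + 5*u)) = b + 5*u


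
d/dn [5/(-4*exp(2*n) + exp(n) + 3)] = (40*exp(n) - 5)*exp(n)/(-4*exp(2*n) + exp(n) + 3)^2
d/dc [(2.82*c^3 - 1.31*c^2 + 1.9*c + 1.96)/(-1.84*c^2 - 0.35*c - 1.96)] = (-5.1888*c^4 - 1.974*c^3 - 12.6271*c^2 + 12.348*c - 3.038)/(3.3856*c^4 + 1.288*c^3 + 7.3353*c^2 + 1.372*c + 3.8416)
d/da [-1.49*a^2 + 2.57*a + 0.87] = 2.57 - 2.98*a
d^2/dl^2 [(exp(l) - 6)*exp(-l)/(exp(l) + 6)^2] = 2*(2*exp(3*l) - 33*exp(2*l) - 72*exp(l) - 108)*exp(-l)/(exp(4*l) + 24*exp(3*l) + 216*exp(2*l) + 864*exp(l) + 1296)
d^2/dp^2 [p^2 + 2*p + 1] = 2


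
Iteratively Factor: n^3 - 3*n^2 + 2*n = (n - 2)*(n^2 - n) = (n - 2)*(n - 1)*(n)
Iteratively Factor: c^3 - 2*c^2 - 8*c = (c - 4)*(c^2 + 2*c) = (c - 4)*(c + 2)*(c)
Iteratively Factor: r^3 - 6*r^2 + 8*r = (r - 2)*(r^2 - 4*r) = (r - 4)*(r - 2)*(r)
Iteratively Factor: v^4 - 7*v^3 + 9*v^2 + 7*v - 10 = (v - 2)*(v^3 - 5*v^2 - v + 5) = (v - 5)*(v - 2)*(v^2 - 1) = (v - 5)*(v - 2)*(v - 1)*(v + 1)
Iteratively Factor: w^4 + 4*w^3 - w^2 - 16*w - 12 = (w - 2)*(w^3 + 6*w^2 + 11*w + 6) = (w - 2)*(w + 3)*(w^2 + 3*w + 2) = (w - 2)*(w + 1)*(w + 3)*(w + 2)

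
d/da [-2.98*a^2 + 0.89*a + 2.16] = 0.89 - 5.96*a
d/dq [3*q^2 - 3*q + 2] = 6*q - 3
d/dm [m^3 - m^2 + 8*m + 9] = 3*m^2 - 2*m + 8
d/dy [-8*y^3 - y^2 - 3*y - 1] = -24*y^2 - 2*y - 3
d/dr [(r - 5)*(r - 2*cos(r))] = r + (r - 5)*(2*sin(r) + 1) - 2*cos(r)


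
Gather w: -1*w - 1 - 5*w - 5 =-6*w - 6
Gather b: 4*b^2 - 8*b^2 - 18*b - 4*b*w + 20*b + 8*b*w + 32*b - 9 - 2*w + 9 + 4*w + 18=-4*b^2 + b*(4*w + 34) + 2*w + 18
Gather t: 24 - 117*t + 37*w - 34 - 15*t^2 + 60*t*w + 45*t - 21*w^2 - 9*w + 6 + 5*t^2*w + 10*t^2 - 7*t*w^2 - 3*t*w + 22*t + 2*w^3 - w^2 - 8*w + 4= t^2*(5*w - 5) + t*(-7*w^2 + 57*w - 50) + 2*w^3 - 22*w^2 + 20*w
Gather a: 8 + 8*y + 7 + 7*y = 15*y + 15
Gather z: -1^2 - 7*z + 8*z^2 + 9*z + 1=8*z^2 + 2*z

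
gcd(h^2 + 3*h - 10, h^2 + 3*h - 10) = h^2 + 3*h - 10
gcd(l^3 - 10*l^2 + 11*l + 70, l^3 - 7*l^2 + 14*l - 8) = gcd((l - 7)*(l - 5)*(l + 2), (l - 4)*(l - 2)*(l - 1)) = 1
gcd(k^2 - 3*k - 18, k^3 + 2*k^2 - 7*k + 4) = 1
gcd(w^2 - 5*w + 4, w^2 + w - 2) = w - 1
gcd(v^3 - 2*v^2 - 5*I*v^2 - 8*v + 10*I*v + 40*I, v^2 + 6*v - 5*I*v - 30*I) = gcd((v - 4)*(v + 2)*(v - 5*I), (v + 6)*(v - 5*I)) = v - 5*I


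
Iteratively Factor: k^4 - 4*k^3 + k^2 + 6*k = (k - 2)*(k^3 - 2*k^2 - 3*k) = (k - 2)*(k + 1)*(k^2 - 3*k) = (k - 3)*(k - 2)*(k + 1)*(k)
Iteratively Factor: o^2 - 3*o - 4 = (o + 1)*(o - 4)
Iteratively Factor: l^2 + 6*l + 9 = (l + 3)*(l + 3)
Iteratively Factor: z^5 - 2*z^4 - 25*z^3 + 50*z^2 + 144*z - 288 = (z - 3)*(z^4 + z^3 - 22*z^2 - 16*z + 96) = (z - 4)*(z - 3)*(z^3 + 5*z^2 - 2*z - 24) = (z - 4)*(z - 3)*(z + 3)*(z^2 + 2*z - 8) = (z - 4)*(z - 3)*(z + 3)*(z + 4)*(z - 2)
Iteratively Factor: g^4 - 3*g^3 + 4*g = (g + 1)*(g^3 - 4*g^2 + 4*g) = g*(g + 1)*(g^2 - 4*g + 4) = g*(g - 2)*(g + 1)*(g - 2)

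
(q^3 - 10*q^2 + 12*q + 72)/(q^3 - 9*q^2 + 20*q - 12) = (q^2 - 4*q - 12)/(q^2 - 3*q + 2)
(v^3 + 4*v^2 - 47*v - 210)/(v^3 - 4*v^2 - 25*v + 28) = (v^2 + 11*v + 30)/(v^2 + 3*v - 4)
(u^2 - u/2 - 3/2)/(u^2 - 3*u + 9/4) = 2*(u + 1)/(2*u - 3)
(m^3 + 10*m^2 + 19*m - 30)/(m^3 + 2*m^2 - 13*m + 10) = (m + 6)/(m - 2)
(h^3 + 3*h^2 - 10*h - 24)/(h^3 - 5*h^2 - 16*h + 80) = (h^2 - h - 6)/(h^2 - 9*h + 20)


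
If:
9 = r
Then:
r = 9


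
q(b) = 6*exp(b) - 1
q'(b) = 6*exp(b)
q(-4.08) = -0.90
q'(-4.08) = 0.10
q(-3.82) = -0.87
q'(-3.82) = 0.13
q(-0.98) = 1.25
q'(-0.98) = 2.25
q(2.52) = 73.57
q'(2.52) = 74.57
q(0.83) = 12.76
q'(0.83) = 13.76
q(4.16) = 383.43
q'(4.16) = 384.43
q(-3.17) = -0.75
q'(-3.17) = 0.25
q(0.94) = 14.36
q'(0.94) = 15.36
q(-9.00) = -1.00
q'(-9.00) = 0.00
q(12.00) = 976527.75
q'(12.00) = 976528.75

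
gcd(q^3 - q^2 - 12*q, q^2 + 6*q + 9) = q + 3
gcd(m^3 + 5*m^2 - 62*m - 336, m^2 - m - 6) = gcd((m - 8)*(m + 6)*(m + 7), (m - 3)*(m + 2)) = 1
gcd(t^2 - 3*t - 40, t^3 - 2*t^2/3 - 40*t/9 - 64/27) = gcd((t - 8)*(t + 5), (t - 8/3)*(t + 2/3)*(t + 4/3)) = 1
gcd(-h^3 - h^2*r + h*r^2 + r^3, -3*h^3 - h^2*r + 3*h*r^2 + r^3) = -h^2 + r^2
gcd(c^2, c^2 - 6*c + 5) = 1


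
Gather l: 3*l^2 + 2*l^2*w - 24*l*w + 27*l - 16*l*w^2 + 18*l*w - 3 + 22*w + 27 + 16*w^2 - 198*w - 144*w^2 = l^2*(2*w + 3) + l*(-16*w^2 - 6*w + 27) - 128*w^2 - 176*w + 24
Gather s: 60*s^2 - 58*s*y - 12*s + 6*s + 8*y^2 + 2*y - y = 60*s^2 + s*(-58*y - 6) + 8*y^2 + y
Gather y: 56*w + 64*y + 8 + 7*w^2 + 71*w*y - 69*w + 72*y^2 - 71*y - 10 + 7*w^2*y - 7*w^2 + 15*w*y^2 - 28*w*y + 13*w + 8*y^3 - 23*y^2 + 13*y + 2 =8*y^3 + y^2*(15*w + 49) + y*(7*w^2 + 43*w + 6)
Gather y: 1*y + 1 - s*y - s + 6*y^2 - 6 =-s + 6*y^2 + y*(1 - s) - 5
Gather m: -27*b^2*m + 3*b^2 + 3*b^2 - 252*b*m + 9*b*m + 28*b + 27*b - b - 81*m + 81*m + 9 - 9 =6*b^2 + 54*b + m*(-27*b^2 - 243*b)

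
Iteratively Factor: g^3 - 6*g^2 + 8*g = (g - 2)*(g^2 - 4*g) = g*(g - 2)*(g - 4)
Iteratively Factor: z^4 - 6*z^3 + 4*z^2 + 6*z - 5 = (z - 1)*(z^3 - 5*z^2 - z + 5) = (z - 5)*(z - 1)*(z^2 - 1) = (z - 5)*(z - 1)^2*(z + 1)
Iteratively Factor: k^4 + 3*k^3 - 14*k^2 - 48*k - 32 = (k + 4)*(k^3 - k^2 - 10*k - 8) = (k - 4)*(k + 4)*(k^2 + 3*k + 2) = (k - 4)*(k + 1)*(k + 4)*(k + 2)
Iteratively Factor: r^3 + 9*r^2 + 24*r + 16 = (r + 1)*(r^2 + 8*r + 16) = (r + 1)*(r + 4)*(r + 4)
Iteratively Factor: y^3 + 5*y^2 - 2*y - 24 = (y - 2)*(y^2 + 7*y + 12) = (y - 2)*(y + 3)*(y + 4)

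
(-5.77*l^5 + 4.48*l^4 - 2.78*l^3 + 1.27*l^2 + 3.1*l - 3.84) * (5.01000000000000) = -28.9077*l^5 + 22.4448*l^4 - 13.9278*l^3 + 6.3627*l^2 + 15.531*l - 19.2384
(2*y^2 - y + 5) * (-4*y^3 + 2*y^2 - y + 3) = -8*y^5 + 8*y^4 - 24*y^3 + 17*y^2 - 8*y + 15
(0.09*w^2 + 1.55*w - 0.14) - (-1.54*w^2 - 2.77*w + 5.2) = 1.63*w^2 + 4.32*w - 5.34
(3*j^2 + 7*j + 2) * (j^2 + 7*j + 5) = 3*j^4 + 28*j^3 + 66*j^2 + 49*j + 10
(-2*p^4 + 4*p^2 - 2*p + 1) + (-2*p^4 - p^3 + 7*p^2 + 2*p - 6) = -4*p^4 - p^3 + 11*p^2 - 5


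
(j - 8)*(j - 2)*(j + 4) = j^3 - 6*j^2 - 24*j + 64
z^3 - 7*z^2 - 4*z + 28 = (z - 7)*(z - 2)*(z + 2)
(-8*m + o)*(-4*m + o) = 32*m^2 - 12*m*o + o^2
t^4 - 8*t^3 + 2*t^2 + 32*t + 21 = (t - 7)*(t - 3)*(t + 1)^2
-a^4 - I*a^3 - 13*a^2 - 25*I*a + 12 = (a - 4*I)*(a + 3*I)*(-I*a + 1)^2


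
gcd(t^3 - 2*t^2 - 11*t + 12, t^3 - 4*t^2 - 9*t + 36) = t^2 - t - 12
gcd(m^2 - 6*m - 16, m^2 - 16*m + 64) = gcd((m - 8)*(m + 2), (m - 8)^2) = m - 8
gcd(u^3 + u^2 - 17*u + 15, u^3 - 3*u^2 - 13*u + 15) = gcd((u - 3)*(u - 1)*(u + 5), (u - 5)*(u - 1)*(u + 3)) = u - 1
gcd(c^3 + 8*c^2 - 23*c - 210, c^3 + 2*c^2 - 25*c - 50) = c - 5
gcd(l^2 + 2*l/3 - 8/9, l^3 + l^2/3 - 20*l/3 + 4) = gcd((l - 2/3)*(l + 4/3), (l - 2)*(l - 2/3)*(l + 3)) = l - 2/3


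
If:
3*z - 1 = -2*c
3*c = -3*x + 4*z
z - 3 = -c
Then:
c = 8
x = -44/3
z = -5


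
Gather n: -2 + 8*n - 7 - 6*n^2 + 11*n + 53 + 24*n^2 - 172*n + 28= 18*n^2 - 153*n + 72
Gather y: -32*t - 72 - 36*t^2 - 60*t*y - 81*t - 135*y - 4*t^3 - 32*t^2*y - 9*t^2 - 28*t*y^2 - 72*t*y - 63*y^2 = -4*t^3 - 45*t^2 - 113*t + y^2*(-28*t - 63) + y*(-32*t^2 - 132*t - 135) - 72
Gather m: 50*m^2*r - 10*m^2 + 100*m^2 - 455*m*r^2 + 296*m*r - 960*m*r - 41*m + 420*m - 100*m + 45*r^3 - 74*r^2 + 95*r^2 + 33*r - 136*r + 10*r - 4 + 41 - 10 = m^2*(50*r + 90) + m*(-455*r^2 - 664*r + 279) + 45*r^3 + 21*r^2 - 93*r + 27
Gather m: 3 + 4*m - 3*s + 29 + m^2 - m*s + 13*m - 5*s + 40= m^2 + m*(17 - s) - 8*s + 72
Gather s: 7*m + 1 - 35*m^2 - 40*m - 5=-35*m^2 - 33*m - 4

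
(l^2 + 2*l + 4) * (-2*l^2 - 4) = -2*l^4 - 4*l^3 - 12*l^2 - 8*l - 16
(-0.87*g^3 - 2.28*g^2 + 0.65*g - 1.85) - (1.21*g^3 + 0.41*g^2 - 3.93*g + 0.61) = -2.08*g^3 - 2.69*g^2 + 4.58*g - 2.46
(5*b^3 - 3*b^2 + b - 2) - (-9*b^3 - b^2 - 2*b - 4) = 14*b^3 - 2*b^2 + 3*b + 2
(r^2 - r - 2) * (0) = 0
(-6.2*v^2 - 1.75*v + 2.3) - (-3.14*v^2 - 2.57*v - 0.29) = -3.06*v^2 + 0.82*v + 2.59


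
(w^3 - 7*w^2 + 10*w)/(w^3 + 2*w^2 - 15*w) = (w^2 - 7*w + 10)/(w^2 + 2*w - 15)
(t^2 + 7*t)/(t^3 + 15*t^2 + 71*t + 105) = t/(t^2 + 8*t + 15)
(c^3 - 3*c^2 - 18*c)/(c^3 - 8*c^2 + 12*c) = (c + 3)/(c - 2)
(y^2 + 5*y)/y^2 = (y + 5)/y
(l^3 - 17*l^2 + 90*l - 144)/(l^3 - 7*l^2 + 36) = (l - 8)/(l + 2)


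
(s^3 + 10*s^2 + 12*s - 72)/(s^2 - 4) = (s^2 + 12*s + 36)/(s + 2)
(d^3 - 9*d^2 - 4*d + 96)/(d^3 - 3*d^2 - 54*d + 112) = (d^2 - d - 12)/(d^2 + 5*d - 14)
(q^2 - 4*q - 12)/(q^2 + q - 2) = (q - 6)/(q - 1)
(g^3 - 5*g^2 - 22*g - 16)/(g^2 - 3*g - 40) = (g^2 + 3*g + 2)/(g + 5)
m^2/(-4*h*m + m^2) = -m/(4*h - m)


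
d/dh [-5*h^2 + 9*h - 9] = 9 - 10*h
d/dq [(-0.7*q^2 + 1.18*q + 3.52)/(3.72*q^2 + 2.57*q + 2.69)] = (-6.1886*q^2 - 29.9548*q - 5.8722)/(13.8384*q^4 + 19.1208*q^3 + 26.6185*q^2 + 13.8266*q + 7.2361)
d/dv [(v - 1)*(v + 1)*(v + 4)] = 3*v^2 + 8*v - 1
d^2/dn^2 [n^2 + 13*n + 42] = 2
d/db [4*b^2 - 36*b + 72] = 8*b - 36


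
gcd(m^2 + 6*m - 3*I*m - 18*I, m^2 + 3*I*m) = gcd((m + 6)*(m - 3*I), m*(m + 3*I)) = 1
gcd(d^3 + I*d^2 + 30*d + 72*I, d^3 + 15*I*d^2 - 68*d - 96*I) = d^2 + 7*I*d - 12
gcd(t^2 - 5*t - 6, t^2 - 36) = t - 6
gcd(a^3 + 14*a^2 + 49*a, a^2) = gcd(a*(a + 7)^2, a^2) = a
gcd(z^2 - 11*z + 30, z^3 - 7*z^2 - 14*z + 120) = z^2 - 11*z + 30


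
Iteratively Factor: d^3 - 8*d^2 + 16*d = (d)*(d^2 - 8*d + 16) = d*(d - 4)*(d - 4)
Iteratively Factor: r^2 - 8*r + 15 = (r - 3)*(r - 5)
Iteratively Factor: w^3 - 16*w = (w - 4)*(w^2 + 4*w) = (w - 4)*(w + 4)*(w)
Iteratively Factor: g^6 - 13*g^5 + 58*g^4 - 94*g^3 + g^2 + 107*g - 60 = (g - 1)*(g^5 - 12*g^4 + 46*g^3 - 48*g^2 - 47*g + 60) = (g - 5)*(g - 1)*(g^4 - 7*g^3 + 11*g^2 + 7*g - 12) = (g - 5)*(g - 4)*(g - 1)*(g^3 - 3*g^2 - g + 3) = (g - 5)*(g - 4)*(g - 1)*(g + 1)*(g^2 - 4*g + 3) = (g - 5)*(g - 4)*(g - 3)*(g - 1)*(g + 1)*(g - 1)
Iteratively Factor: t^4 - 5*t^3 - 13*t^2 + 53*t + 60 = (t - 4)*(t^3 - t^2 - 17*t - 15) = (t - 4)*(t + 1)*(t^2 - 2*t - 15) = (t - 5)*(t - 4)*(t + 1)*(t + 3)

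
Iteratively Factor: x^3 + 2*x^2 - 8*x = (x - 2)*(x^2 + 4*x) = (x - 2)*(x + 4)*(x)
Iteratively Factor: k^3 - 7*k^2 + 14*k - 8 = (k - 4)*(k^2 - 3*k + 2) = (k - 4)*(k - 1)*(k - 2)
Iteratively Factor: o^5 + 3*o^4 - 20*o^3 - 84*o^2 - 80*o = (o)*(o^4 + 3*o^3 - 20*o^2 - 84*o - 80) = o*(o - 5)*(o^3 + 8*o^2 + 20*o + 16) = o*(o - 5)*(o + 2)*(o^2 + 6*o + 8) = o*(o - 5)*(o + 2)^2*(o + 4)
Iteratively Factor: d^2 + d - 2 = (d + 2)*(d - 1)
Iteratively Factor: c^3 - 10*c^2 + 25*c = (c)*(c^2 - 10*c + 25) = c*(c - 5)*(c - 5)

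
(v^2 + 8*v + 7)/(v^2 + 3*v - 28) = (v + 1)/(v - 4)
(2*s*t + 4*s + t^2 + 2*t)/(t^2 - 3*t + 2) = (2*s*t + 4*s + t^2 + 2*t)/(t^2 - 3*t + 2)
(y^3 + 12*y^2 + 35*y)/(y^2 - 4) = y*(y^2 + 12*y + 35)/(y^2 - 4)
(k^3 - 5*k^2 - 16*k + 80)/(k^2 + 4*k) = k - 9 + 20/k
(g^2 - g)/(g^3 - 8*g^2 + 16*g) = (g - 1)/(g^2 - 8*g + 16)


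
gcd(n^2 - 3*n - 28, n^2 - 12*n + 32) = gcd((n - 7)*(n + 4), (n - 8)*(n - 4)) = 1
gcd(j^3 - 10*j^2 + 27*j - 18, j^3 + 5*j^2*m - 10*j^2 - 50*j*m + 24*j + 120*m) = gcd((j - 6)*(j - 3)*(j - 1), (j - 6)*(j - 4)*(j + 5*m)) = j - 6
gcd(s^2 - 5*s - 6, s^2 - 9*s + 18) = s - 6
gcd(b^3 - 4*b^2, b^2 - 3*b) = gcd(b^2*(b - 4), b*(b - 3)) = b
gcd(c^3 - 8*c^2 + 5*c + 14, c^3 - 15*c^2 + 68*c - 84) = c^2 - 9*c + 14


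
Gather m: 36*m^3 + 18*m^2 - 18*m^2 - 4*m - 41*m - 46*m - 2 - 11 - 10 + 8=36*m^3 - 91*m - 15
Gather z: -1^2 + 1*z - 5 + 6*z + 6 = 7*z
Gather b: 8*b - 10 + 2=8*b - 8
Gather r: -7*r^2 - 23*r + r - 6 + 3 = -7*r^2 - 22*r - 3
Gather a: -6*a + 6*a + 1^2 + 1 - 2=0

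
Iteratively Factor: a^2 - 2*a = (a - 2)*(a)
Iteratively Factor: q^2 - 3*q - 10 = (q + 2)*(q - 5)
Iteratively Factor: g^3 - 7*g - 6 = (g + 1)*(g^2 - g - 6) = (g - 3)*(g + 1)*(g + 2)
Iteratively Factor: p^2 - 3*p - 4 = (p + 1)*(p - 4)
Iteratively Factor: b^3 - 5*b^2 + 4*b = (b)*(b^2 - 5*b + 4) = b*(b - 1)*(b - 4)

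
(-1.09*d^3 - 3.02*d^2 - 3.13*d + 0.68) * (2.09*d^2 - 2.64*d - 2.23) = -2.2781*d^5 - 3.4342*d^4 + 3.8618*d^3 + 16.419*d^2 + 5.1847*d - 1.5164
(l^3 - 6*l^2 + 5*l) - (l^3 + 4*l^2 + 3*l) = -10*l^2 + 2*l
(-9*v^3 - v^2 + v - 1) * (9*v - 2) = -81*v^4 + 9*v^3 + 11*v^2 - 11*v + 2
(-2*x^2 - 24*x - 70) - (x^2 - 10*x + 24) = -3*x^2 - 14*x - 94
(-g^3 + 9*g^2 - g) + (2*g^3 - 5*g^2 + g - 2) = g^3 + 4*g^2 - 2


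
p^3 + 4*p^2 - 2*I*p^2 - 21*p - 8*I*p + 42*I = (p - 3)*(p + 7)*(p - 2*I)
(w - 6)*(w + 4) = w^2 - 2*w - 24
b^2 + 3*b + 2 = (b + 1)*(b + 2)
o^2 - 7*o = o*(o - 7)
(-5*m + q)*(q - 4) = -5*m*q + 20*m + q^2 - 4*q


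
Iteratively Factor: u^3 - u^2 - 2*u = (u)*(u^2 - u - 2) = u*(u - 2)*(u + 1)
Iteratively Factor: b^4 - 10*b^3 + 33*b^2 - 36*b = (b)*(b^3 - 10*b^2 + 33*b - 36) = b*(b - 4)*(b^2 - 6*b + 9) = b*(b - 4)*(b - 3)*(b - 3)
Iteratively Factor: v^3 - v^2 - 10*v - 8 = (v - 4)*(v^2 + 3*v + 2) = (v - 4)*(v + 2)*(v + 1)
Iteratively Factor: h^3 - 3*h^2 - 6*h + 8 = (h - 4)*(h^2 + h - 2) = (h - 4)*(h - 1)*(h + 2)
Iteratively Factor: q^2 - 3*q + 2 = (q - 2)*(q - 1)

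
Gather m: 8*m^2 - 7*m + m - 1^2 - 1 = 8*m^2 - 6*m - 2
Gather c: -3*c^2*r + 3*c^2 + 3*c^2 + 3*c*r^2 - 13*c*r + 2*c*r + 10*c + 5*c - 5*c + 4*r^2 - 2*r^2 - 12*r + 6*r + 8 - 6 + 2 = c^2*(6 - 3*r) + c*(3*r^2 - 11*r + 10) + 2*r^2 - 6*r + 4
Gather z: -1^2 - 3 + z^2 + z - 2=z^2 + z - 6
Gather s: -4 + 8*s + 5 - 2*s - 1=6*s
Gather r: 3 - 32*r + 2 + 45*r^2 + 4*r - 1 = 45*r^2 - 28*r + 4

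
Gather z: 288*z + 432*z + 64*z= 784*z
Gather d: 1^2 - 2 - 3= -4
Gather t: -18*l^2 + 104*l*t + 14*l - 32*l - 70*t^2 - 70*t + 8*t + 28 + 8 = -18*l^2 - 18*l - 70*t^2 + t*(104*l - 62) + 36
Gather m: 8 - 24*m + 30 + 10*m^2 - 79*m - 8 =10*m^2 - 103*m + 30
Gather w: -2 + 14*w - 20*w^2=-20*w^2 + 14*w - 2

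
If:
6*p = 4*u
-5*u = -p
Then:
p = 0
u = 0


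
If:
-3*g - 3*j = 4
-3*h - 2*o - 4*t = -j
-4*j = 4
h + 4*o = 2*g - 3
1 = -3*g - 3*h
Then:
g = -1/3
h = 0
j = -1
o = -11/12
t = 5/24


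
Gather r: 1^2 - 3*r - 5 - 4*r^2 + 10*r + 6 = -4*r^2 + 7*r + 2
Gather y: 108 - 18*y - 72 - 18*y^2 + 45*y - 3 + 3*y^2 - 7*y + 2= -15*y^2 + 20*y + 35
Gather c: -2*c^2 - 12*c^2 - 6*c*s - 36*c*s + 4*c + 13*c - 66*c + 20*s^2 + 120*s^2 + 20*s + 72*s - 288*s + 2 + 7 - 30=-14*c^2 + c*(-42*s - 49) + 140*s^2 - 196*s - 21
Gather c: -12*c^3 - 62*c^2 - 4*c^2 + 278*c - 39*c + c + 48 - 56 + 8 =-12*c^3 - 66*c^2 + 240*c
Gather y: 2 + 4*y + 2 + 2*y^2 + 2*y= 2*y^2 + 6*y + 4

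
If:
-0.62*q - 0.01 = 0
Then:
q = -0.02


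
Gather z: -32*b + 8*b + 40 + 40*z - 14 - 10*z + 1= -24*b + 30*z + 27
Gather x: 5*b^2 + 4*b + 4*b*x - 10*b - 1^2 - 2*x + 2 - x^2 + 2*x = 5*b^2 + 4*b*x - 6*b - x^2 + 1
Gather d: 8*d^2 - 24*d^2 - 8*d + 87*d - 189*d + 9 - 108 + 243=-16*d^2 - 110*d + 144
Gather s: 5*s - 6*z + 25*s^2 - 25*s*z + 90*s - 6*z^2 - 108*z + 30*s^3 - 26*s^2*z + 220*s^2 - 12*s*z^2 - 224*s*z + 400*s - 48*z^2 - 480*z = 30*s^3 + s^2*(245 - 26*z) + s*(-12*z^2 - 249*z + 495) - 54*z^2 - 594*z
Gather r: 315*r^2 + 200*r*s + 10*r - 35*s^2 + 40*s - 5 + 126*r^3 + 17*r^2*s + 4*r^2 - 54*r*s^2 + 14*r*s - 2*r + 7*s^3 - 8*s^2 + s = 126*r^3 + r^2*(17*s + 319) + r*(-54*s^2 + 214*s + 8) + 7*s^3 - 43*s^2 + 41*s - 5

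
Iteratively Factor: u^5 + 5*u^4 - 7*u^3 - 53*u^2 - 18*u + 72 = (u - 3)*(u^4 + 8*u^3 + 17*u^2 - 2*u - 24) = (u - 3)*(u + 3)*(u^3 + 5*u^2 + 2*u - 8) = (u - 3)*(u + 2)*(u + 3)*(u^2 + 3*u - 4) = (u - 3)*(u - 1)*(u + 2)*(u + 3)*(u + 4)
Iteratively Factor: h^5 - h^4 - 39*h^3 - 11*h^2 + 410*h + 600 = (h - 5)*(h^4 + 4*h^3 - 19*h^2 - 106*h - 120) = (h - 5)*(h + 2)*(h^3 + 2*h^2 - 23*h - 60) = (h - 5)*(h + 2)*(h + 4)*(h^2 - 2*h - 15) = (h - 5)^2*(h + 2)*(h + 4)*(h + 3)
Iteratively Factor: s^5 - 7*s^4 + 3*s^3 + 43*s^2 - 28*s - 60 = (s - 5)*(s^4 - 2*s^3 - 7*s^2 + 8*s + 12) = (s - 5)*(s + 2)*(s^3 - 4*s^2 + s + 6) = (s - 5)*(s + 1)*(s + 2)*(s^2 - 5*s + 6) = (s - 5)*(s - 2)*(s + 1)*(s + 2)*(s - 3)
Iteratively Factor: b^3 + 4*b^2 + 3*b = (b + 1)*(b^2 + 3*b) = b*(b + 1)*(b + 3)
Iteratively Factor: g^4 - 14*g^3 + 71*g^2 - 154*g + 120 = (g - 5)*(g^3 - 9*g^2 + 26*g - 24) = (g - 5)*(g - 3)*(g^2 - 6*g + 8) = (g - 5)*(g - 3)*(g - 2)*(g - 4)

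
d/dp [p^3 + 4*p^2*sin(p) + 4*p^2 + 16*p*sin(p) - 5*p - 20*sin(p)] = 4*p^2*cos(p) + 3*p^2 + 8*p*sin(p) + 16*p*cos(p) + 8*p + 16*sin(p) - 20*cos(p) - 5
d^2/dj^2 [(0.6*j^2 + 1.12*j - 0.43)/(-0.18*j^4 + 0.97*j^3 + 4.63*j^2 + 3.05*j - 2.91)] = (-0.11664*j^8 + 0.193104*j^7 + 1.278312*j^6 - 6.92754*j^5 - 17.271624*j^4 - 6.46888799999999*j^3 - 26.203644*j^2 - 46.82454*j - 10.455652)/(0.005832*j^12 - 0.094284*j^11 + 0.0580499999999999*j^10 + 3.641255*j^9 + 1.984857*j^8 - 58.78791*j^7 - 182.753734*j^6 - 154.388844*j^5 + 114.160596*j^4 + 193.546594*j^3 - 36.411084*j^2 - 77.483115*j + 24.642171)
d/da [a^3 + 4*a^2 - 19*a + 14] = 3*a^2 + 8*a - 19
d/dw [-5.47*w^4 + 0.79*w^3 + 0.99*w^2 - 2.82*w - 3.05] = -21.88*w^3 + 2.37*w^2 + 1.98*w - 2.82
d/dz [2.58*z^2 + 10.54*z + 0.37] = 5.16*z + 10.54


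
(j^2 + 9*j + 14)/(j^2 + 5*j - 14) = (j + 2)/(j - 2)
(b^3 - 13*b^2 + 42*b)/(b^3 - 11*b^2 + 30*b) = (b - 7)/(b - 5)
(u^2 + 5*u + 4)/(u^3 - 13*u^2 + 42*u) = (u^2 + 5*u + 4)/(u*(u^2 - 13*u + 42))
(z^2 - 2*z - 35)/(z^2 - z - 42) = (z + 5)/(z + 6)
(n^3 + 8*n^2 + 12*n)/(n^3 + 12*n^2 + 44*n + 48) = n/(n + 4)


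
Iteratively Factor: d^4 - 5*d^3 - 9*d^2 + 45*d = (d + 3)*(d^3 - 8*d^2 + 15*d) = (d - 3)*(d + 3)*(d^2 - 5*d) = d*(d - 3)*(d + 3)*(d - 5)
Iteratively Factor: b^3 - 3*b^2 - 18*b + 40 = (b - 2)*(b^2 - b - 20) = (b - 2)*(b + 4)*(b - 5)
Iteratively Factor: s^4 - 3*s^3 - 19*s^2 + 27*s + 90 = (s + 3)*(s^3 - 6*s^2 - s + 30) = (s + 2)*(s + 3)*(s^2 - 8*s + 15) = (s - 3)*(s + 2)*(s + 3)*(s - 5)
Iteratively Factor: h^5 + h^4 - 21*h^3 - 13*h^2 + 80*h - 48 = (h + 3)*(h^4 - 2*h^3 - 15*h^2 + 32*h - 16) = (h - 4)*(h + 3)*(h^3 + 2*h^2 - 7*h + 4) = (h - 4)*(h - 1)*(h + 3)*(h^2 + 3*h - 4) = (h - 4)*(h - 1)^2*(h + 3)*(h + 4)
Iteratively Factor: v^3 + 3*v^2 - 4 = (v - 1)*(v^2 + 4*v + 4) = (v - 1)*(v + 2)*(v + 2)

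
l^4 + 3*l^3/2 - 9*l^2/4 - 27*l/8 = l*(l - 3/2)*(l + 3/2)^2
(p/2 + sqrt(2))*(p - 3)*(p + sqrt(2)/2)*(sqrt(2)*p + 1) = sqrt(2)*p^4/2 - 3*sqrt(2)*p^3/2 + 3*p^3 - 9*p^2 + 9*sqrt(2)*p^2/4 - 27*sqrt(2)*p/4 + p - 3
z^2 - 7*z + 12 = (z - 4)*(z - 3)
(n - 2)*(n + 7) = n^2 + 5*n - 14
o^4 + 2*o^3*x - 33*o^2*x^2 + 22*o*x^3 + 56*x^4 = (o - 4*x)*(o - 2*x)*(o + x)*(o + 7*x)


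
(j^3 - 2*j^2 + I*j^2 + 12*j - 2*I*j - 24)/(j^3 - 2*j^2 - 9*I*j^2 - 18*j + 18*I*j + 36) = (j + 4*I)/(j - 6*I)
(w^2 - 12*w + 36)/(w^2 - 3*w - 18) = (w - 6)/(w + 3)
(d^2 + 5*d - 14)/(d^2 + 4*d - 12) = (d + 7)/(d + 6)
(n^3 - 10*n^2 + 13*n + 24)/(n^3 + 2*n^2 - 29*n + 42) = (n^2 - 7*n - 8)/(n^2 + 5*n - 14)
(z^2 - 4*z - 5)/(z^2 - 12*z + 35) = (z + 1)/(z - 7)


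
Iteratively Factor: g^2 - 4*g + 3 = (g - 3)*(g - 1)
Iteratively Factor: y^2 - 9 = (y + 3)*(y - 3)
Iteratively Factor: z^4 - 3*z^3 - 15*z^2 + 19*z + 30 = (z + 3)*(z^3 - 6*z^2 + 3*z + 10) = (z - 5)*(z + 3)*(z^2 - z - 2) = (z - 5)*(z - 2)*(z + 3)*(z + 1)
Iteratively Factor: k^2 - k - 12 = (k + 3)*(k - 4)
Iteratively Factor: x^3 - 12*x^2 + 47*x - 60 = (x - 3)*(x^2 - 9*x + 20) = (x - 4)*(x - 3)*(x - 5)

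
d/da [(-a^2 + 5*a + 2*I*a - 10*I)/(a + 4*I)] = (-a^2 - 8*I*a - 8 + 30*I)/(a^2 + 8*I*a - 16)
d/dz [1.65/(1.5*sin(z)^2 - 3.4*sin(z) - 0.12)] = (5.61 - 4.95*sin(z))*cos(z)/(-1.5*sin(z)^2 + 3.4*sin(z) + 0.12)^2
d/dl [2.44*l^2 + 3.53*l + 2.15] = 4.88*l + 3.53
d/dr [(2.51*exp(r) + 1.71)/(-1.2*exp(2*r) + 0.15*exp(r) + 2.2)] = (3.012*exp(2*r) + 4.104*exp(r) + 5.2655)*exp(r)/(1.44*exp(4*r) - 0.36*exp(3*r) - 5.2575*exp(2*r) + 0.66*exp(r) + 4.84)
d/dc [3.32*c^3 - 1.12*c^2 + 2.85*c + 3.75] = 9.96*c^2 - 2.24*c + 2.85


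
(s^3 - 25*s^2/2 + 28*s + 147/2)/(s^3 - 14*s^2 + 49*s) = (s + 3/2)/s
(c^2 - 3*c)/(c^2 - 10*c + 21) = c/(c - 7)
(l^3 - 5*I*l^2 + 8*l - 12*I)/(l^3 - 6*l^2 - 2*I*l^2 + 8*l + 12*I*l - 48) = (l^2 - 7*I*l - 6)/(l^2 + l*(-6 - 4*I) + 24*I)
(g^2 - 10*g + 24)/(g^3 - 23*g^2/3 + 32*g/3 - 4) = 3*(g - 4)/(3*g^2 - 5*g + 2)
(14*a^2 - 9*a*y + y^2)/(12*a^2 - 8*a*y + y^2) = (-7*a + y)/(-6*a + y)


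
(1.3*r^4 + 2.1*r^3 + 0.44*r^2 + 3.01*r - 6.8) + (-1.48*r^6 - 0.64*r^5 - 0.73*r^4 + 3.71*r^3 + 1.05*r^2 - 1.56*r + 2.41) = -1.48*r^6 - 0.64*r^5 + 0.57*r^4 + 5.81*r^3 + 1.49*r^2 + 1.45*r - 4.39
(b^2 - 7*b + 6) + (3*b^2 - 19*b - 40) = 4*b^2 - 26*b - 34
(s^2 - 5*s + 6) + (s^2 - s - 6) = 2*s^2 - 6*s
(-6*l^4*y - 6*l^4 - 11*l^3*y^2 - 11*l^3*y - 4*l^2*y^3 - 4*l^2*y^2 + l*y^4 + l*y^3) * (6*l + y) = -36*l^5*y - 36*l^5 - 72*l^4*y^2 - 72*l^4*y - 35*l^3*y^3 - 35*l^3*y^2 + 2*l^2*y^4 + 2*l^2*y^3 + l*y^5 + l*y^4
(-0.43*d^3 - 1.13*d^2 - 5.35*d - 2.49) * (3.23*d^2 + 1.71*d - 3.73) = -1.3889*d^5 - 4.3852*d^4 - 17.6089*d^3 - 12.9763*d^2 + 15.6976*d + 9.2877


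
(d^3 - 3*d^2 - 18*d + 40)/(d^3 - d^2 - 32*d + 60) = (d + 4)/(d + 6)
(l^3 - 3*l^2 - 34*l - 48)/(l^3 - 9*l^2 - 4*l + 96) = (l + 2)/(l - 4)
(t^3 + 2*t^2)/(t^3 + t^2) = (t + 2)/(t + 1)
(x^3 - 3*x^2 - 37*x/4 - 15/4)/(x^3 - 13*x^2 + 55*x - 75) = (x^2 + 2*x + 3/4)/(x^2 - 8*x + 15)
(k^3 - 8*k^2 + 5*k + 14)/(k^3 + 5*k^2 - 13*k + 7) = (k^3 - 8*k^2 + 5*k + 14)/(k^3 + 5*k^2 - 13*k + 7)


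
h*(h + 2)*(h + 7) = h^3 + 9*h^2 + 14*h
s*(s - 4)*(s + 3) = s^3 - s^2 - 12*s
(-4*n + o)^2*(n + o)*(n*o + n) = 16*n^4*o + 16*n^4 + 8*n^3*o^2 + 8*n^3*o - 7*n^2*o^3 - 7*n^2*o^2 + n*o^4 + n*o^3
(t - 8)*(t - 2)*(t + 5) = t^3 - 5*t^2 - 34*t + 80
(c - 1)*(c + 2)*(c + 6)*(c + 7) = c^4 + 14*c^3 + 53*c^2 + 16*c - 84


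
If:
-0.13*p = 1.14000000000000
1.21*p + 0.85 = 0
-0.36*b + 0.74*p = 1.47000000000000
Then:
No Solution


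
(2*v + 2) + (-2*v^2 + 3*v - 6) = -2*v^2 + 5*v - 4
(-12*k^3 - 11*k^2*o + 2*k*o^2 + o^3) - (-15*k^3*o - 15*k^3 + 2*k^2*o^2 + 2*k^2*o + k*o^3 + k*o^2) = 15*k^3*o + 3*k^3 - 2*k^2*o^2 - 13*k^2*o - k*o^3 + k*o^2 + o^3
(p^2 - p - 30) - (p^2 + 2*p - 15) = -3*p - 15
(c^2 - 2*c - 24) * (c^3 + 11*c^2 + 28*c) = c^5 + 9*c^4 - 18*c^3 - 320*c^2 - 672*c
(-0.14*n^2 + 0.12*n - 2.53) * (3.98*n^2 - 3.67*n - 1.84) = -0.5572*n^4 + 0.9914*n^3 - 10.2522*n^2 + 9.0643*n + 4.6552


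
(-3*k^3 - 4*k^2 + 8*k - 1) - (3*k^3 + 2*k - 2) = -6*k^3 - 4*k^2 + 6*k + 1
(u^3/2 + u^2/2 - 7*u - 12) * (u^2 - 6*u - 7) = u^5/2 - 5*u^4/2 - 27*u^3/2 + 53*u^2/2 + 121*u + 84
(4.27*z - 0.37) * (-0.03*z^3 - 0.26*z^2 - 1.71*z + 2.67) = -0.1281*z^4 - 1.0991*z^3 - 7.2055*z^2 + 12.0336*z - 0.9879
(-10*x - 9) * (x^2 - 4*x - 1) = -10*x^3 + 31*x^2 + 46*x + 9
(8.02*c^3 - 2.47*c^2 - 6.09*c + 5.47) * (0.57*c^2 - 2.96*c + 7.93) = 4.5714*c^5 - 25.1471*c^4 + 67.4385*c^3 + 1.5572*c^2 - 64.4849*c + 43.3771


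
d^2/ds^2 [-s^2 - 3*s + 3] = -2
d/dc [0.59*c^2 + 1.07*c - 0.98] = 1.18*c + 1.07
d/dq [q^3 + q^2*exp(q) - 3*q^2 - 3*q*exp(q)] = q^2*exp(q) + 3*q^2 - q*exp(q) - 6*q - 3*exp(q)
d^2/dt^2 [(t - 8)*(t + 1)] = 2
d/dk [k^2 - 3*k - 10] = 2*k - 3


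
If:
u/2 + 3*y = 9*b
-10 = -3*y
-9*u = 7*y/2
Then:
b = 505/486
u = -35/27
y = 10/3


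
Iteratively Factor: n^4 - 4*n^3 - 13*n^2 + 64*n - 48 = (n + 4)*(n^3 - 8*n^2 + 19*n - 12) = (n - 4)*(n + 4)*(n^2 - 4*n + 3) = (n - 4)*(n - 3)*(n + 4)*(n - 1)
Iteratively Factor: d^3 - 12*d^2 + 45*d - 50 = (d - 2)*(d^2 - 10*d + 25) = (d - 5)*(d - 2)*(d - 5)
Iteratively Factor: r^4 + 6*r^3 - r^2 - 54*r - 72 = (r - 3)*(r^3 + 9*r^2 + 26*r + 24) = (r - 3)*(r + 3)*(r^2 + 6*r + 8) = (r - 3)*(r + 3)*(r + 4)*(r + 2)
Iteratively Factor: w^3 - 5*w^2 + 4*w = (w - 4)*(w^2 - w) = w*(w - 4)*(w - 1)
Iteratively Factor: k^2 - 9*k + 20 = (k - 4)*(k - 5)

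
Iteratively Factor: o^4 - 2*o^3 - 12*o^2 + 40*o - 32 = (o + 4)*(o^3 - 6*o^2 + 12*o - 8) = (o - 2)*(o + 4)*(o^2 - 4*o + 4) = (o - 2)^2*(o + 4)*(o - 2)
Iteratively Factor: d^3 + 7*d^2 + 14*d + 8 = (d + 1)*(d^2 + 6*d + 8) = (d + 1)*(d + 2)*(d + 4)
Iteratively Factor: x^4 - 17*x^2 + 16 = (x + 4)*(x^3 - 4*x^2 - x + 4) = (x - 4)*(x + 4)*(x^2 - 1) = (x - 4)*(x - 1)*(x + 4)*(x + 1)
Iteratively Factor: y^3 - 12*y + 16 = (y + 4)*(y^2 - 4*y + 4) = (y - 2)*(y + 4)*(y - 2)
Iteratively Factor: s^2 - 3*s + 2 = (s - 2)*(s - 1)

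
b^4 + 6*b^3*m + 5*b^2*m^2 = b^2*(b + m)*(b + 5*m)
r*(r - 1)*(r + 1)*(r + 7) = r^4 + 7*r^3 - r^2 - 7*r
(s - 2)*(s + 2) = s^2 - 4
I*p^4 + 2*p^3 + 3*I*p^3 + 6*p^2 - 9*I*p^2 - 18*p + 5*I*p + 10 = (p - 1)*(p + 5)*(p - 2*I)*(I*p - I)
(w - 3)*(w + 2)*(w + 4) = w^3 + 3*w^2 - 10*w - 24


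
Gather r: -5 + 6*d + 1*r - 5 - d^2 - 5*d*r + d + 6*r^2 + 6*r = -d^2 + 7*d + 6*r^2 + r*(7 - 5*d) - 10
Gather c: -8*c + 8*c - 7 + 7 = 0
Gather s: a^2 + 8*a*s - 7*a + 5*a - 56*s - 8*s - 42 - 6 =a^2 - 2*a + s*(8*a - 64) - 48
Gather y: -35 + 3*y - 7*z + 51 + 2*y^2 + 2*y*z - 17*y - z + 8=2*y^2 + y*(2*z - 14) - 8*z + 24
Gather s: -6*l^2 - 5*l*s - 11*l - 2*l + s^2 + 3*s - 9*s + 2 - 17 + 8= -6*l^2 - 13*l + s^2 + s*(-5*l - 6) - 7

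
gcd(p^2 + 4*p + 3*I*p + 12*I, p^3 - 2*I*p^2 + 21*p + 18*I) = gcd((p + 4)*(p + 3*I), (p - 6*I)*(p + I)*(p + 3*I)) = p + 3*I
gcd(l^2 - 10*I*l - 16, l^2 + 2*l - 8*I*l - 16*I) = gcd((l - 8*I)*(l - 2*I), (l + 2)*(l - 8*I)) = l - 8*I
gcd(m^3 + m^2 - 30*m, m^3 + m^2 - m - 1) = 1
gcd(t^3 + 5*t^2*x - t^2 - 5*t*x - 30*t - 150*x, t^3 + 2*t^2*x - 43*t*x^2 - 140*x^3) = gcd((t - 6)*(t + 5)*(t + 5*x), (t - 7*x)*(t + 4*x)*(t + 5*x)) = t + 5*x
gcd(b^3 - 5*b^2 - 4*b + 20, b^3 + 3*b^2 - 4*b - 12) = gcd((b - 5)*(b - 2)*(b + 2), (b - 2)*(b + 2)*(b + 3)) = b^2 - 4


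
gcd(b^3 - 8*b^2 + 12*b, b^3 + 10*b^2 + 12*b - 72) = b - 2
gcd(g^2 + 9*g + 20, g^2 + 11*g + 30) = g + 5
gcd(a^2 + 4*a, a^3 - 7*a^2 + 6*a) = a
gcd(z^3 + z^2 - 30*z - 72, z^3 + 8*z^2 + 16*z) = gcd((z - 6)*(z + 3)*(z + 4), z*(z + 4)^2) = z + 4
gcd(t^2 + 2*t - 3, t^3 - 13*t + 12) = t - 1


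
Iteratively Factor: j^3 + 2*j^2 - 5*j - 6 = (j + 3)*(j^2 - j - 2) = (j + 1)*(j + 3)*(j - 2)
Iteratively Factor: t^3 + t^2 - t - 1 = (t - 1)*(t^2 + 2*t + 1) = (t - 1)*(t + 1)*(t + 1)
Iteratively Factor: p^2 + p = (p)*(p + 1)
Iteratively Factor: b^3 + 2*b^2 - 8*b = (b + 4)*(b^2 - 2*b) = b*(b + 4)*(b - 2)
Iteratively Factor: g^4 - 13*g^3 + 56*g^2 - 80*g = (g - 5)*(g^3 - 8*g^2 + 16*g) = (g - 5)*(g - 4)*(g^2 - 4*g) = g*(g - 5)*(g - 4)*(g - 4)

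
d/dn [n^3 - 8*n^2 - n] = 3*n^2 - 16*n - 1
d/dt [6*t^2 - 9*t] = 12*t - 9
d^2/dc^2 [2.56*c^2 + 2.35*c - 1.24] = 5.12000000000000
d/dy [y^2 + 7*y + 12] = 2*y + 7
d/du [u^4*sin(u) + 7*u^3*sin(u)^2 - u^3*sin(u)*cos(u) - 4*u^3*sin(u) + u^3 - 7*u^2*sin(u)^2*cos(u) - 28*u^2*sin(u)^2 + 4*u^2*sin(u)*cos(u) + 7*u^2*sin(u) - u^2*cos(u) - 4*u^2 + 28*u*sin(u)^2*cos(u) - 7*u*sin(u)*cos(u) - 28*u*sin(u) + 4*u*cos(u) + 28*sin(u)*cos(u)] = u^4*cos(u) + 7*u^3*sin(2*u) - u^3*cos(2*u) - 4*sqrt(2)*u^3*cos(u + pi/4) - 37*u^2*sin(u)/4 - 59*u^2*sin(2*u)/2 - 21*u^2*sin(3*u)/4 + 7*u^2*cos(u) - 13*u^2*cos(2*u)/2 + 27*u^2/2 + 3*u*sin(u) + 4*u*sin(2*u) + 21*u*sin(3*u) - 67*u*cos(u)/2 + 21*u*cos(2*u) + 7*u*cos(3*u)/2 - 36*u - 28*sin(u) - 7*sin(2*u)/2 + 11*cos(u) + 28*cos(2*u) - 7*cos(3*u)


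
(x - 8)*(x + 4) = x^2 - 4*x - 32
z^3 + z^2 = z^2*(z + 1)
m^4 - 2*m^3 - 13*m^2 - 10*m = m*(m - 5)*(m + 1)*(m + 2)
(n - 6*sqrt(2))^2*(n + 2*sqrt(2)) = n^3 - 10*sqrt(2)*n^2 + 24*n + 144*sqrt(2)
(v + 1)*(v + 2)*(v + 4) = v^3 + 7*v^2 + 14*v + 8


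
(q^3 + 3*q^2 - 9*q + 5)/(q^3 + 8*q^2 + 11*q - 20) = (q - 1)/(q + 4)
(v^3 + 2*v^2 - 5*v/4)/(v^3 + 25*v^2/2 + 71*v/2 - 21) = v*(2*v + 5)/(2*(v^2 + 13*v + 42))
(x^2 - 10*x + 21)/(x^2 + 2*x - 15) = (x - 7)/(x + 5)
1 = 1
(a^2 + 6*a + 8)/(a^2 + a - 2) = (a + 4)/(a - 1)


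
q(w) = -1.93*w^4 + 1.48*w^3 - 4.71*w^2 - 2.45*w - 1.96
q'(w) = -7.72*w^3 + 4.44*w^2 - 9.42*w - 2.45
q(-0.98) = -7.26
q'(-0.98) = 18.31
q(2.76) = -125.48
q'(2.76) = -156.94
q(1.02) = -9.88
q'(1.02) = -15.63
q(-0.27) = -1.68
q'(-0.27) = 0.57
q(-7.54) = -7123.64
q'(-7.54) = 3630.26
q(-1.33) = -16.55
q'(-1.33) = 36.09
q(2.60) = -102.35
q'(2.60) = -132.61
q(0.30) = -3.09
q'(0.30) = -5.08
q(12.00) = -38172.64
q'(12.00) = -12816.29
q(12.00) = -38172.64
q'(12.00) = -12816.29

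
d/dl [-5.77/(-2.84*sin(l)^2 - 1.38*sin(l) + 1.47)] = -(32.7736*sin(l) + 7.9626)*cos(l)/(2.84*sin(l)^2 + 1.38*sin(l) - 1.47)^2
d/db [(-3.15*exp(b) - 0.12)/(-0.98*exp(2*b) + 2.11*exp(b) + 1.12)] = (-(1.96*exp(b) - 2.11)*(3.15*exp(b) + 0.12) + 3.087*exp(2*b) - 6.6465*exp(b) - 3.528)*exp(b)/(-0.98*exp(2*b) + 2.11*exp(b) + 1.12)^2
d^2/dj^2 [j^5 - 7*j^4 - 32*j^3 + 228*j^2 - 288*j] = 20*j^3 - 84*j^2 - 192*j + 456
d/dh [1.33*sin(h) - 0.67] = 1.33*cos(h)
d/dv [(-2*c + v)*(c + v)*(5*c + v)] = -7*c^2 + 8*c*v + 3*v^2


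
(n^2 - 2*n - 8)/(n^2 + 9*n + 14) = (n - 4)/(n + 7)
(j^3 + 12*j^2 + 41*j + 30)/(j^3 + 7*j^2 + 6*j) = (j + 5)/j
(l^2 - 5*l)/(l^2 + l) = (l - 5)/(l + 1)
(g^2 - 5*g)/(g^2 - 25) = g/(g + 5)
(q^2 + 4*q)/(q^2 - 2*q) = (q + 4)/(q - 2)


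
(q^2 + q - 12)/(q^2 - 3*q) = (q + 4)/q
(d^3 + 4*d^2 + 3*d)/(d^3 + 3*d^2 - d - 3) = d/(d - 1)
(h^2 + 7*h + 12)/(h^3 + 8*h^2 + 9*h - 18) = (h + 4)/(h^2 + 5*h - 6)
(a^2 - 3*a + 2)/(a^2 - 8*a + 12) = (a - 1)/(a - 6)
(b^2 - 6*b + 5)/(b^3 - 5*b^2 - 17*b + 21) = (b - 5)/(b^2 - 4*b - 21)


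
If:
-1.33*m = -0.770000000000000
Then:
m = 0.58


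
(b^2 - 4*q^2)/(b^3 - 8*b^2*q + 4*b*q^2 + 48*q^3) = (b - 2*q)/(b^2 - 10*b*q + 24*q^2)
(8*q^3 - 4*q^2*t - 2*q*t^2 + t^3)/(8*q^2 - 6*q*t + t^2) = (4*q^2 - t^2)/(4*q - t)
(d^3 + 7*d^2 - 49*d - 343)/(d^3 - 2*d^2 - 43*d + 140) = (d^2 - 49)/(d^2 - 9*d + 20)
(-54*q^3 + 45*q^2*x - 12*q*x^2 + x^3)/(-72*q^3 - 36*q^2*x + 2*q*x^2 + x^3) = (9*q^2 - 6*q*x + x^2)/(12*q^2 + 8*q*x + x^2)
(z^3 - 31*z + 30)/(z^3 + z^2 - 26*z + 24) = (z - 5)/(z - 4)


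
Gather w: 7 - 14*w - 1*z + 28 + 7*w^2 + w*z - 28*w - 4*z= 7*w^2 + w*(z - 42) - 5*z + 35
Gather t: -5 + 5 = 0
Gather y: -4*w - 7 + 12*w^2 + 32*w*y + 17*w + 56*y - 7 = 12*w^2 + 13*w + y*(32*w + 56) - 14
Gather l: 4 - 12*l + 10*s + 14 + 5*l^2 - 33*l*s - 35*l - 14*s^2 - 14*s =5*l^2 + l*(-33*s - 47) - 14*s^2 - 4*s + 18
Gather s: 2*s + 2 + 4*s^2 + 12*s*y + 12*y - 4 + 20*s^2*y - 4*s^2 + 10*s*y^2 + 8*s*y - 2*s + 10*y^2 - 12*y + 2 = 20*s^2*y + s*(10*y^2 + 20*y) + 10*y^2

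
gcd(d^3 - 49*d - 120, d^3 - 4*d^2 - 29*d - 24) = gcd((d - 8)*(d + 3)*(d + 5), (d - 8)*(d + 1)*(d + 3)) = d^2 - 5*d - 24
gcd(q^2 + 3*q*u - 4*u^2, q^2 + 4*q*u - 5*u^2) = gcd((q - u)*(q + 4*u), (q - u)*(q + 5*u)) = q - u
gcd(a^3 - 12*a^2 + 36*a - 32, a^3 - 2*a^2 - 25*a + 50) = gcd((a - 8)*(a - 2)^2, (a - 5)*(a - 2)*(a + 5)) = a - 2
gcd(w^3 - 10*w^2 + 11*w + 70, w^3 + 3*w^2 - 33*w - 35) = w - 5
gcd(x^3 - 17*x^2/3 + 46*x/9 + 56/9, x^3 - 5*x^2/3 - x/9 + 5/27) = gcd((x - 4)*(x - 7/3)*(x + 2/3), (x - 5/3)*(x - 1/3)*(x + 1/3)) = 1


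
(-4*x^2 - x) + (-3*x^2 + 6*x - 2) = -7*x^2 + 5*x - 2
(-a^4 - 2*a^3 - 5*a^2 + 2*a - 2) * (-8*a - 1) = 8*a^5 + 17*a^4 + 42*a^3 - 11*a^2 + 14*a + 2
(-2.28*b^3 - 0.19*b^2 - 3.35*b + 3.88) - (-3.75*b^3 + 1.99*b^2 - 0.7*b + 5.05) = 1.47*b^3 - 2.18*b^2 - 2.65*b - 1.17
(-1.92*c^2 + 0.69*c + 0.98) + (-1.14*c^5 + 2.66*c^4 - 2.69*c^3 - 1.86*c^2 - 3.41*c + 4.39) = -1.14*c^5 + 2.66*c^4 - 2.69*c^3 - 3.78*c^2 - 2.72*c + 5.37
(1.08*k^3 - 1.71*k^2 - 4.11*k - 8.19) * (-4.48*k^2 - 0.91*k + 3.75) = -4.8384*k^5 + 6.678*k^4 + 24.0189*k^3 + 34.0188*k^2 - 7.9596*k - 30.7125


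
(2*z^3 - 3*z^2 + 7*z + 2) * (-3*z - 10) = -6*z^4 - 11*z^3 + 9*z^2 - 76*z - 20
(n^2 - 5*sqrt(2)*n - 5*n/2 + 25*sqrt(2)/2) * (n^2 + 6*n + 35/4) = n^4 - 5*sqrt(2)*n^3 + 7*n^3/2 - 35*sqrt(2)*n^2/2 - 25*n^2/4 - 175*n/8 + 125*sqrt(2)*n/4 + 875*sqrt(2)/8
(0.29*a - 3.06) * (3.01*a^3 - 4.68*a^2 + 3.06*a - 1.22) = 0.8729*a^4 - 10.5678*a^3 + 15.2082*a^2 - 9.7174*a + 3.7332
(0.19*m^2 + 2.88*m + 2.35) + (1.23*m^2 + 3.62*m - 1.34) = 1.42*m^2 + 6.5*m + 1.01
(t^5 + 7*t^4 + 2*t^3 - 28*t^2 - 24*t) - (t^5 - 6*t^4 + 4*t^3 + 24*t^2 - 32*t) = 13*t^4 - 2*t^3 - 52*t^2 + 8*t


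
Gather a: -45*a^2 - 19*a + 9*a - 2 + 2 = -45*a^2 - 10*a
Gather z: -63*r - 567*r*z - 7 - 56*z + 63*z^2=-63*r + 63*z^2 + z*(-567*r - 56) - 7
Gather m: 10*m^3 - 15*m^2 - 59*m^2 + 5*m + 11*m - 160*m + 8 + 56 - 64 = 10*m^3 - 74*m^2 - 144*m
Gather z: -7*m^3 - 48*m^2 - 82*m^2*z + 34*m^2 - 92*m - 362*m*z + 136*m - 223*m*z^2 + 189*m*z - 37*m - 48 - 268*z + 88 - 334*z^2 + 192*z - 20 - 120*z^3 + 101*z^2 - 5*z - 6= -7*m^3 - 14*m^2 + 7*m - 120*z^3 + z^2*(-223*m - 233) + z*(-82*m^2 - 173*m - 81) + 14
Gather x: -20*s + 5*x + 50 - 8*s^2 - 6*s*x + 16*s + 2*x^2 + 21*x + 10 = -8*s^2 - 4*s + 2*x^2 + x*(26 - 6*s) + 60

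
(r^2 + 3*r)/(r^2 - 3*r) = (r + 3)/(r - 3)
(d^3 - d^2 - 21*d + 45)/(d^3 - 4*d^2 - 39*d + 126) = (d^2 + 2*d - 15)/(d^2 - d - 42)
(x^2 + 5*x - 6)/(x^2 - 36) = (x - 1)/(x - 6)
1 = 1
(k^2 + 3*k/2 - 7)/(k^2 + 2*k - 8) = (k + 7/2)/(k + 4)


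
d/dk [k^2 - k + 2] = 2*k - 1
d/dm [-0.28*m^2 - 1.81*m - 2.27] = -0.56*m - 1.81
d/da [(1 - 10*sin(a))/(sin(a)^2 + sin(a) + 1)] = (10*sin(a)^2 - 2*sin(a) - 11)*cos(a)/(sin(a)^2 + sin(a) + 1)^2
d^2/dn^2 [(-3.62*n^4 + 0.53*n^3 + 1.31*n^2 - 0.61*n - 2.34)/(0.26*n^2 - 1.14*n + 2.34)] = (-0.489424*n^6 + 6.437808*n^5 - 41.44176*n^4 + 155.93416*n^3 - 252.07416*n^2 + 23.800608*n + 7.856784)/(0.017576*n^6 - 0.231192*n^5 + 1.48824*n^4 - 5.643*n^3 + 13.39416*n^2 - 18.726552*n + 12.812904)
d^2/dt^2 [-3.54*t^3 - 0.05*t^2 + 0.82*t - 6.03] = -21.24*t - 0.1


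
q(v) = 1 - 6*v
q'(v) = -6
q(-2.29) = 14.74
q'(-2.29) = -6.00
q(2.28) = -12.68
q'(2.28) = -6.00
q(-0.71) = 5.26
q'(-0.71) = -6.00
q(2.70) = -15.20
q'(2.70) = -6.00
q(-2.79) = 17.74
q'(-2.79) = -6.00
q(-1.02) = 7.12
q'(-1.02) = -6.00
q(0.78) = -3.68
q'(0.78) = -6.00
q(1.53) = -8.18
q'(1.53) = -6.00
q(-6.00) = 37.00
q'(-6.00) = -6.00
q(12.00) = -71.00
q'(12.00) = -6.00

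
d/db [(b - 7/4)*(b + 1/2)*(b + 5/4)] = 3*b^2 - 39/16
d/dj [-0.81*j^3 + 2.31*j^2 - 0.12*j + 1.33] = -2.43*j^2 + 4.62*j - 0.12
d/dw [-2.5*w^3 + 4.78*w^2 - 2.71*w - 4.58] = -7.5*w^2 + 9.56*w - 2.71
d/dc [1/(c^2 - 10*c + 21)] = 2*(5 - c)/(c^2 - 10*c + 21)^2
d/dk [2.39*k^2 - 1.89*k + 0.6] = 4.78*k - 1.89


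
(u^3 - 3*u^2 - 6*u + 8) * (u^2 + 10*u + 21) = u^5 + 7*u^4 - 15*u^3 - 115*u^2 - 46*u + 168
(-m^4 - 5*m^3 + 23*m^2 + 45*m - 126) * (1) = -m^4 - 5*m^3 + 23*m^2 + 45*m - 126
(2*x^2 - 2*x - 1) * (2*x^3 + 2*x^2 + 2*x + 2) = 4*x^5 - 2*x^3 - 2*x^2 - 6*x - 2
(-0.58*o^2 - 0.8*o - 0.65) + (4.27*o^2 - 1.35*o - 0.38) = 3.69*o^2 - 2.15*o - 1.03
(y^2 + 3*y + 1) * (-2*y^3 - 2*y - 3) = -2*y^5 - 6*y^4 - 4*y^3 - 9*y^2 - 11*y - 3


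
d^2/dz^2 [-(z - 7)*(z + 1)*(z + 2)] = 8 - 6*z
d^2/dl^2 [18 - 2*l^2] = -4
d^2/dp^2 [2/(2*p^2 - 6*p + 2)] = 2*(-p^2 + 3*p + (2*p - 3)^2 - 1)/(p^2 - 3*p + 1)^3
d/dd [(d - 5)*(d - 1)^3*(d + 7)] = 5*d^4 - 4*d^3 - 114*d^2 + 220*d - 107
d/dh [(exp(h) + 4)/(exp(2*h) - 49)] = (-2*(exp(h) + 4)*exp(h) + exp(2*h) - 49)*exp(h)/(exp(2*h) - 49)^2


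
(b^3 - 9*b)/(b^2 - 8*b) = (b^2 - 9)/(b - 8)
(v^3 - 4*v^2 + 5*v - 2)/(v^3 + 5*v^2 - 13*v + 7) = (v - 2)/(v + 7)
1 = 1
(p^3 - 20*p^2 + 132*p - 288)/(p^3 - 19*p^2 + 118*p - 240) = (p - 6)/(p - 5)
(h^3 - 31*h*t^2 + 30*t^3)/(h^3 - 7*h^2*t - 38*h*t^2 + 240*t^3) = (-h + t)/(-h + 8*t)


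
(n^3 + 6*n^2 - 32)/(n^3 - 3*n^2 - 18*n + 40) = (n + 4)/(n - 5)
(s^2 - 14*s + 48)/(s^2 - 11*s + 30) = (s - 8)/(s - 5)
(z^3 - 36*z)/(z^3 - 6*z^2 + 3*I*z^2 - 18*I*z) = (z + 6)/(z + 3*I)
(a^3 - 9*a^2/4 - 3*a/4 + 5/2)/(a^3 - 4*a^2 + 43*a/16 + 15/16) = 4*(a^2 - a - 2)/(4*a^2 - 11*a - 3)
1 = 1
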